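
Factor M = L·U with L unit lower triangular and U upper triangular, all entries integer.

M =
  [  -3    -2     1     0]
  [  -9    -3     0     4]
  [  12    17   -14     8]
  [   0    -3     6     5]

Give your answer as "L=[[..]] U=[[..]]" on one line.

  R1 -= 3·R0 → [0,3,-3,4]
  R2 -= -4·R0 → [0,9,-10,8]
  R3 -= 0·R0 → [0,-3,6,5]
  R2 -= 3·R1 → [0,0,-1,-4]
  R3 -= -1·R1 → [0,0,3,9]
  R3 -= -3·R2 → [0,0,0,-3]

L=[[1,0,0,0],[3,1,0,0],[-4,3,1,0],[0,-1,-3,1]] U=[[-3,-2,1,0],[0,3,-3,4],[0,0,-1,-4],[0,0,0,-3]]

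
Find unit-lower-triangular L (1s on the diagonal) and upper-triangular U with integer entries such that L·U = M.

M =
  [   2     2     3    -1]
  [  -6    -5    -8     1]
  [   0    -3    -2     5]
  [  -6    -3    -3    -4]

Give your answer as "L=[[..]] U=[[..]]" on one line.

  R1 -= -3·R0 → [0,1,1,-2]
  R2 -= 0·R0 → [0,-3,-2,5]
  R3 -= -3·R0 → [0,3,6,-7]
  R2 -= -3·R1 → [0,0,1,-1]
  R3 -= 3·R1 → [0,0,3,-1]
  R3 -= 3·R2 → [0,0,0,2]

L=[[1,0,0,0],[-3,1,0,0],[0,-3,1,0],[-3,3,3,1]] U=[[2,2,3,-1],[0,1,1,-2],[0,0,1,-1],[0,0,0,2]]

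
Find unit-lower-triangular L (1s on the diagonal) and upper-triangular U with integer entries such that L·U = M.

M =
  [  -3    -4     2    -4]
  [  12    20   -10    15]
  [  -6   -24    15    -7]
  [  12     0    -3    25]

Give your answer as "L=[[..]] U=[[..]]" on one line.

  r1 -= -4·r0 → [0,4,-2,-1]
  r2 -= 2·r0 → [0,-16,11,1]
  r3 -= -4·r0 → [0,-16,5,9]
  r2 -= -4·r1 → [0,0,3,-3]
  r3 -= -4·r1 → [0,0,-3,5]
  r3 -= -1·r2 → [0,0,0,2]

L=[[1,0,0,0],[-4,1,0,0],[2,-4,1,0],[-4,-4,-1,1]] U=[[-3,-4,2,-4],[0,4,-2,-1],[0,0,3,-3],[0,0,0,2]]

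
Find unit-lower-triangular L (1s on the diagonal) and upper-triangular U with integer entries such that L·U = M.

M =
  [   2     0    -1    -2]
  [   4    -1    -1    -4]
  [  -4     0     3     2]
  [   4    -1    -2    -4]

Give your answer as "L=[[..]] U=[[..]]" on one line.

  r1 -= 2·r0 → [0,-1,1,0]
  r2 -= -2·r0 → [0,0,1,-2]
  r3 -= 2·r0 → [0,-1,0,0]
  r2 -= 0·r1 → [0,0,1,-2]
  r3 -= 1·r1 → [0,0,-1,0]
  r3 -= -1·r2 → [0,0,0,-2]

L=[[1,0,0,0],[2,1,0,0],[-2,0,1,0],[2,1,-1,1]] U=[[2,0,-1,-2],[0,-1,1,0],[0,0,1,-2],[0,0,0,-2]]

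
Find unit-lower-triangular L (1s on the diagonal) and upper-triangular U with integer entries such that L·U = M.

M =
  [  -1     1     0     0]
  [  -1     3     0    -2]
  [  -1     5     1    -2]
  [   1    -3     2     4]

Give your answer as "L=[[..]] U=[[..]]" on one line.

  R1 -= 1·R0 → [0,2,0,-2]
  R2 -= 1·R0 → [0,4,1,-2]
  R3 -= -1·R0 → [0,-2,2,4]
  R2 -= 2·R1 → [0,0,1,2]
  R3 -= -1·R1 → [0,0,2,2]
  R3 -= 2·R2 → [0,0,0,-2]

L=[[1,0,0,0],[1,1,0,0],[1,2,1,0],[-1,-1,2,1]] U=[[-1,1,0,0],[0,2,0,-2],[0,0,1,2],[0,0,0,-2]]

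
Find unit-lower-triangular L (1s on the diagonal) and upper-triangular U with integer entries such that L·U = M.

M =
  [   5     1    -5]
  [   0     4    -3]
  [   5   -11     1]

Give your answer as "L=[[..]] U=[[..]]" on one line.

  r1 -= 0·r0 → [0,4,-3]
  r2 -= 1·r0 → [0,-12,6]
  r2 -= -3·r1 → [0,0,-3]

L=[[1,0,0],[0,1,0],[1,-3,1]] U=[[5,1,-5],[0,4,-3],[0,0,-3]]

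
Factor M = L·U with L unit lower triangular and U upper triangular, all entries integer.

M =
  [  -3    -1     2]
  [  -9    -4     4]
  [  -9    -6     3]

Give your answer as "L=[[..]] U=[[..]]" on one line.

  R1 -= 3·R0 → [0,-1,-2]
  R2 -= 3·R0 → [0,-3,-3]
  R2 -= 3·R1 → [0,0,3]

L=[[1,0,0],[3,1,0],[3,3,1]] U=[[-3,-1,2],[0,-1,-2],[0,0,3]]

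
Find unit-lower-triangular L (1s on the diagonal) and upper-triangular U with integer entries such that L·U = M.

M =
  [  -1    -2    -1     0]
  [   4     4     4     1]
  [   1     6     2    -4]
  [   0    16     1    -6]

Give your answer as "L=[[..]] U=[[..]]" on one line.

L=[[1,0,0,0],[-4,1,0,0],[-1,-1,1,0],[0,-4,1,1]] U=[[-1,-2,-1,0],[0,-4,0,1],[0,0,1,-3],[0,0,0,1]]

  r1 -= -4·r0 → [0,-4,0,1]
  r2 -= -1·r0 → [0,4,1,-4]
  r3 -= 0·r0 → [0,16,1,-6]
  r2 -= -1·r1 → [0,0,1,-3]
  r3 -= -4·r1 → [0,0,1,-2]
  r3 -= 1·r2 → [0,0,0,1]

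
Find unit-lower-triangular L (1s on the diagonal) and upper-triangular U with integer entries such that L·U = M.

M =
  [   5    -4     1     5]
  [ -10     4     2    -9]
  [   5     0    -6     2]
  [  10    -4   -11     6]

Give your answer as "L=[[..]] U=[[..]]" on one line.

  r1 -= -2·r0 → [0,-4,4,1]
  r2 -= 1·r0 → [0,4,-7,-3]
  r3 -= 2·r0 → [0,4,-13,-4]
  r2 -= -1·r1 → [0,0,-3,-2]
  r3 -= -1·r1 → [0,0,-9,-3]
  r3 -= 3·r2 → [0,0,0,3]

L=[[1,0,0,0],[-2,1,0,0],[1,-1,1,0],[2,-1,3,1]] U=[[5,-4,1,5],[0,-4,4,1],[0,0,-3,-2],[0,0,0,3]]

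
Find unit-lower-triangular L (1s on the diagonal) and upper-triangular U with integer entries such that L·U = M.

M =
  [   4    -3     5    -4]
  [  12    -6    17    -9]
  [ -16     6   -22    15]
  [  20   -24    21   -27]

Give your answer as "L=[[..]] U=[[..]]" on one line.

L=[[1,0,0,0],[3,1,0,0],[-4,-2,1,0],[5,-3,1,1]] U=[[4,-3,5,-4],[0,3,2,3],[0,0,2,5],[0,0,0,-3]]

  r1 -= 3·r0 → [0,3,2,3]
  r2 -= -4·r0 → [0,-6,-2,-1]
  r3 -= 5·r0 → [0,-9,-4,-7]
  r2 -= -2·r1 → [0,0,2,5]
  r3 -= -3·r1 → [0,0,2,2]
  r3 -= 1·r2 → [0,0,0,-3]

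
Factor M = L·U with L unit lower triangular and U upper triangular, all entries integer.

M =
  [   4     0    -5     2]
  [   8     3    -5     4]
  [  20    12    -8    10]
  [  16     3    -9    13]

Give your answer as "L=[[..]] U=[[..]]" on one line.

  R1 -= 2·R0 → [0,3,5,0]
  R2 -= 5·R0 → [0,12,17,0]
  R3 -= 4·R0 → [0,3,11,5]
  R2 -= 4·R1 → [0,0,-3,0]
  R3 -= 1·R1 → [0,0,6,5]
  R3 -= -2·R2 → [0,0,0,5]

L=[[1,0,0,0],[2,1,0,0],[5,4,1,0],[4,1,-2,1]] U=[[4,0,-5,2],[0,3,5,0],[0,0,-3,0],[0,0,0,5]]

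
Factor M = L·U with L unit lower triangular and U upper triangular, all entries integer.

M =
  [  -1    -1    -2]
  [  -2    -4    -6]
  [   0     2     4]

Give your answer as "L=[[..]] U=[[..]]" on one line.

L=[[1,0,0],[2,1,0],[0,-1,1]] U=[[-1,-1,-2],[0,-2,-2],[0,0,2]]

  r1 -= 2·r0 → [0,-2,-2]
  r2 -= 0·r0 → [0,2,4]
  r2 -= -1·r1 → [0,0,2]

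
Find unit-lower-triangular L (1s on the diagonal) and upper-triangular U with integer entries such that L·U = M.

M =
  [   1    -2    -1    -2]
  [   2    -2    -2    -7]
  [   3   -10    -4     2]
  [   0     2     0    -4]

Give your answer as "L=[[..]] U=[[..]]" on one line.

L=[[1,0,0,0],[2,1,0,0],[3,-2,1,0],[0,1,0,1]] U=[[1,-2,-1,-2],[0,2,0,-3],[0,0,-1,2],[0,0,0,-1]]

  row1 -= 2·row0 → [0,2,0,-3]
  row2 -= 3·row0 → [0,-4,-1,8]
  row3 -= 0·row0 → [0,2,0,-4]
  row2 -= -2·row1 → [0,0,-1,2]
  row3 -= 1·row1 → [0,0,0,-1]
  row3 -= 0·row2 → [0,0,0,-1]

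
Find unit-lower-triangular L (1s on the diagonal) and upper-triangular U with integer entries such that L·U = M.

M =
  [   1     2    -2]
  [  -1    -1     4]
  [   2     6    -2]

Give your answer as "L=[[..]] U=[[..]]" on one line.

  row1 -= -1·row0 → [0,1,2]
  row2 -= 2·row0 → [0,2,2]
  row2 -= 2·row1 → [0,0,-2]

L=[[1,0,0],[-1,1,0],[2,2,1]] U=[[1,2,-2],[0,1,2],[0,0,-2]]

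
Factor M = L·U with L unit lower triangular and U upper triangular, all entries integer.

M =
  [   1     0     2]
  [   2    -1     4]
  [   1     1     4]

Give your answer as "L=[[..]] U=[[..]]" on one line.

L=[[1,0,0],[2,1,0],[1,-1,1]] U=[[1,0,2],[0,-1,0],[0,0,2]]

  R1 -= 2·R0 → [0,-1,0]
  R2 -= 1·R0 → [0,1,2]
  R2 -= -1·R1 → [0,0,2]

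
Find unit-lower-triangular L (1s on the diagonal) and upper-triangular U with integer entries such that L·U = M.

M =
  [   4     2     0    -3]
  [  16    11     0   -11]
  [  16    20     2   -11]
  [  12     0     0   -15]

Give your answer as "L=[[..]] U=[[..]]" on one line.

  row1 -= 4·row0 → [0,3,0,1]
  row2 -= 4·row0 → [0,12,2,1]
  row3 -= 3·row0 → [0,-6,0,-6]
  row2 -= 4·row1 → [0,0,2,-3]
  row3 -= -2·row1 → [0,0,0,-4]
  row3 -= 0·row2 → [0,0,0,-4]

L=[[1,0,0,0],[4,1,0,0],[4,4,1,0],[3,-2,0,1]] U=[[4,2,0,-3],[0,3,0,1],[0,0,2,-3],[0,0,0,-4]]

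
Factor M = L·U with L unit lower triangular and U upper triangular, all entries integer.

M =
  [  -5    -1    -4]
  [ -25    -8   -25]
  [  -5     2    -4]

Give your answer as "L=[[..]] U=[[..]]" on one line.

L=[[1,0,0],[5,1,0],[1,-1,1]] U=[[-5,-1,-4],[0,-3,-5],[0,0,-5]]

  R1 -= 5·R0 → [0,-3,-5]
  R2 -= 1·R0 → [0,3,0]
  R2 -= -1·R1 → [0,0,-5]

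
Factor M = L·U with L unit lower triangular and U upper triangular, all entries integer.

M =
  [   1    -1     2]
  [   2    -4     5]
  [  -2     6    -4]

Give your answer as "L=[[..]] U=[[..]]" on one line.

  R1 -= 2·R0 → [0,-2,1]
  R2 -= -2·R0 → [0,4,0]
  R2 -= -2·R1 → [0,0,2]

L=[[1,0,0],[2,1,0],[-2,-2,1]] U=[[1,-1,2],[0,-2,1],[0,0,2]]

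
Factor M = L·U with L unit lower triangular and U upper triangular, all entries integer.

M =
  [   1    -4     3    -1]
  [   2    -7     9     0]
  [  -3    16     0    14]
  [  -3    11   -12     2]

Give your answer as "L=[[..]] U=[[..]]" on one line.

  row1 -= 2·row0 → [0,1,3,2]
  row2 -= -3·row0 → [0,4,9,11]
  row3 -= -3·row0 → [0,-1,-3,-1]
  row2 -= 4·row1 → [0,0,-3,3]
  row3 -= -1·row1 → [0,0,0,1]
  row3 -= 0·row2 → [0,0,0,1]

L=[[1,0,0,0],[2,1,0,0],[-3,4,1,0],[-3,-1,0,1]] U=[[1,-4,3,-1],[0,1,3,2],[0,0,-3,3],[0,0,0,1]]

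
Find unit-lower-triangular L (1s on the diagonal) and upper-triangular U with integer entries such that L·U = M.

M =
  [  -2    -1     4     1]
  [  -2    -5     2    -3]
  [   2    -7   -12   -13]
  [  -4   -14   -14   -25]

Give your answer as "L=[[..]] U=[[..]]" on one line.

L=[[1,0,0,0],[1,1,0,0],[-1,2,1,0],[2,3,4,1]] U=[[-2,-1,4,1],[0,-4,-2,-4],[0,0,-4,-4],[0,0,0,1]]

  R1 -= 1·R0 → [0,-4,-2,-4]
  R2 -= -1·R0 → [0,-8,-8,-12]
  R3 -= 2·R0 → [0,-12,-22,-27]
  R2 -= 2·R1 → [0,0,-4,-4]
  R3 -= 3·R1 → [0,0,-16,-15]
  R3 -= 4·R2 → [0,0,0,1]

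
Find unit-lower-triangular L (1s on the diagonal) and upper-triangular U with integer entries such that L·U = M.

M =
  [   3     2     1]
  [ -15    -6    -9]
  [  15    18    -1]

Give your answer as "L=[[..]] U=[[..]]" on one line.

  r1 -= -5·r0 → [0,4,-4]
  r2 -= 5·r0 → [0,8,-6]
  r2 -= 2·r1 → [0,0,2]

L=[[1,0,0],[-5,1,0],[5,2,1]] U=[[3,2,1],[0,4,-4],[0,0,2]]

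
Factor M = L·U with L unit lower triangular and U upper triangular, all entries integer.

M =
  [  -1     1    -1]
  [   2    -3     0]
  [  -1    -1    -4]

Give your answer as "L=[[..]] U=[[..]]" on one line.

  row1 -= -2·row0 → [0,-1,-2]
  row2 -= 1·row0 → [0,-2,-3]
  row2 -= 2·row1 → [0,0,1]

L=[[1,0,0],[-2,1,0],[1,2,1]] U=[[-1,1,-1],[0,-1,-2],[0,0,1]]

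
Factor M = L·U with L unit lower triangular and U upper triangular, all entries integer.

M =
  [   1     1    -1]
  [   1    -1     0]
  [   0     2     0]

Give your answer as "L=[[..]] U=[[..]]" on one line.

L=[[1,0,0],[1,1,0],[0,-1,1]] U=[[1,1,-1],[0,-2,1],[0,0,1]]

  r1 -= 1·r0 → [0,-2,1]
  r2 -= 0·r0 → [0,2,0]
  r2 -= -1·r1 → [0,0,1]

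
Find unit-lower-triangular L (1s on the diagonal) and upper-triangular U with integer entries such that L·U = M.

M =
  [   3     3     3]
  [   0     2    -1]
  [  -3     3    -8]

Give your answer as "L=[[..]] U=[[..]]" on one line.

L=[[1,0,0],[0,1,0],[-1,3,1]] U=[[3,3,3],[0,2,-1],[0,0,-2]]

  R1 -= 0·R0 → [0,2,-1]
  R2 -= -1·R0 → [0,6,-5]
  R2 -= 3·R1 → [0,0,-2]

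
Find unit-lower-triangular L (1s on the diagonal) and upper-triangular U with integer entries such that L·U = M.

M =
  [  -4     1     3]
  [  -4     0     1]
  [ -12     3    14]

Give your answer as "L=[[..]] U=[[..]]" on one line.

  R1 -= 1·R0 → [0,-1,-2]
  R2 -= 3·R0 → [0,0,5]
  R2 -= 0·R1 → [0,0,5]

L=[[1,0,0],[1,1,0],[3,0,1]] U=[[-4,1,3],[0,-1,-2],[0,0,5]]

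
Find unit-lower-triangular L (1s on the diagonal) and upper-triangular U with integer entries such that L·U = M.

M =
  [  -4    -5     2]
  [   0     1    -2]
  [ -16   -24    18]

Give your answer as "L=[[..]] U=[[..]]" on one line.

  row1 -= 0·row0 → [0,1,-2]
  row2 -= 4·row0 → [0,-4,10]
  row2 -= -4·row1 → [0,0,2]

L=[[1,0,0],[0,1,0],[4,-4,1]] U=[[-4,-5,2],[0,1,-2],[0,0,2]]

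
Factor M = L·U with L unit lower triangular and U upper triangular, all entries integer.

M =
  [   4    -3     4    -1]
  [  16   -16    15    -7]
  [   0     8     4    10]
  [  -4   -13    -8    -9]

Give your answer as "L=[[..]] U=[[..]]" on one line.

L=[[1,0,0,0],[4,1,0,0],[0,-2,1,0],[-1,4,0,1]] U=[[4,-3,4,-1],[0,-4,-1,-3],[0,0,2,4],[0,0,0,2]]

  R1 -= 4·R0 → [0,-4,-1,-3]
  R2 -= 0·R0 → [0,8,4,10]
  R3 -= -1·R0 → [0,-16,-4,-10]
  R2 -= -2·R1 → [0,0,2,4]
  R3 -= 4·R1 → [0,0,0,2]
  R3 -= 0·R2 → [0,0,0,2]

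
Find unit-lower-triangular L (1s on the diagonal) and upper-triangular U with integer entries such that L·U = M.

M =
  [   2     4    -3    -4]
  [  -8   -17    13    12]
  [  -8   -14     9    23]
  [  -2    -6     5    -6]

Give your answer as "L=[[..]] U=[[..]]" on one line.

L=[[1,0,0,0],[-4,1,0,0],[-4,-2,1,0],[-1,2,0,1]] U=[[2,4,-3,-4],[0,-1,1,-4],[0,0,-1,-1],[0,0,0,-2]]

  R1 -= -4·R0 → [0,-1,1,-4]
  R2 -= -4·R0 → [0,2,-3,7]
  R3 -= -1·R0 → [0,-2,2,-10]
  R2 -= -2·R1 → [0,0,-1,-1]
  R3 -= 2·R1 → [0,0,0,-2]
  R3 -= 0·R2 → [0,0,0,-2]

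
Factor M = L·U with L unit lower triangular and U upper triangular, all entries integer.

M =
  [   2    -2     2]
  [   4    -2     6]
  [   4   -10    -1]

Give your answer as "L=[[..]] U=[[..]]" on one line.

L=[[1,0,0],[2,1,0],[2,-3,1]] U=[[2,-2,2],[0,2,2],[0,0,1]]

  r1 -= 2·r0 → [0,2,2]
  r2 -= 2·r0 → [0,-6,-5]
  r2 -= -3·r1 → [0,0,1]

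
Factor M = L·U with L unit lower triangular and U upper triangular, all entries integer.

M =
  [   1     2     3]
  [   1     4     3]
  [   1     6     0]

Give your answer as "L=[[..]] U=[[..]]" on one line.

  r1 -= 1·r0 → [0,2,0]
  r2 -= 1·r0 → [0,4,-3]
  r2 -= 2·r1 → [0,0,-3]

L=[[1,0,0],[1,1,0],[1,2,1]] U=[[1,2,3],[0,2,0],[0,0,-3]]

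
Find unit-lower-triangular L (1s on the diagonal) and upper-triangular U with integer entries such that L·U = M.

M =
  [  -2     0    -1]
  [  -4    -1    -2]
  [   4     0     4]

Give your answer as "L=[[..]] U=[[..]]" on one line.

L=[[1,0,0],[2,1,0],[-2,0,1]] U=[[-2,0,-1],[0,-1,0],[0,0,2]]

  r1 -= 2·r0 → [0,-1,0]
  r2 -= -2·r0 → [0,0,2]
  r2 -= 0·r1 → [0,0,2]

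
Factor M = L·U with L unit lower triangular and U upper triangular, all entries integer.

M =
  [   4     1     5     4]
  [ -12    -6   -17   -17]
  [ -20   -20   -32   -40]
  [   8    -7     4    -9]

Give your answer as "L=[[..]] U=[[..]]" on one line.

  r1 -= -3·r0 → [0,-3,-2,-5]
  r2 -= -5·r0 → [0,-15,-7,-20]
  r3 -= 2·r0 → [0,-9,-6,-17]
  r2 -= 5·r1 → [0,0,3,5]
  r3 -= 3·r1 → [0,0,0,-2]
  r3 -= 0·r2 → [0,0,0,-2]

L=[[1,0,0,0],[-3,1,0,0],[-5,5,1,0],[2,3,0,1]] U=[[4,1,5,4],[0,-3,-2,-5],[0,0,3,5],[0,0,0,-2]]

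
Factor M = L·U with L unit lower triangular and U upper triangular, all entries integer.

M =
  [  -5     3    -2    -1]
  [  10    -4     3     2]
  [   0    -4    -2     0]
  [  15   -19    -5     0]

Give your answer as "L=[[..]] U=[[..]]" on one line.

L=[[1,0,0,0],[-2,1,0,0],[0,-2,1,0],[-3,-5,4,1]] U=[[-5,3,-2,-1],[0,2,-1,0],[0,0,-4,0],[0,0,0,-3]]

  r1 -= -2·r0 → [0,2,-1,0]
  r2 -= 0·r0 → [0,-4,-2,0]
  r3 -= -3·r0 → [0,-10,-11,-3]
  r2 -= -2·r1 → [0,0,-4,0]
  r3 -= -5·r1 → [0,0,-16,-3]
  r3 -= 4·r2 → [0,0,0,-3]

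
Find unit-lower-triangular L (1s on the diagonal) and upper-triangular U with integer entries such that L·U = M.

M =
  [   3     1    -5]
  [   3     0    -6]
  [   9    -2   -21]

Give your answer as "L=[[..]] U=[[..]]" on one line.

L=[[1,0,0],[1,1,0],[3,5,1]] U=[[3,1,-5],[0,-1,-1],[0,0,-1]]

  r1 -= 1·r0 → [0,-1,-1]
  r2 -= 3·r0 → [0,-5,-6]
  r2 -= 5·r1 → [0,0,-1]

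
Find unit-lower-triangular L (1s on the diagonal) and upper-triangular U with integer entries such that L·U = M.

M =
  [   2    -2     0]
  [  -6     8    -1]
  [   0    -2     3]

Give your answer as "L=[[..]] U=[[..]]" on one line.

L=[[1,0,0],[-3,1,0],[0,-1,1]] U=[[2,-2,0],[0,2,-1],[0,0,2]]

  row1 -= -3·row0 → [0,2,-1]
  row2 -= 0·row0 → [0,-2,3]
  row2 -= -1·row1 → [0,0,2]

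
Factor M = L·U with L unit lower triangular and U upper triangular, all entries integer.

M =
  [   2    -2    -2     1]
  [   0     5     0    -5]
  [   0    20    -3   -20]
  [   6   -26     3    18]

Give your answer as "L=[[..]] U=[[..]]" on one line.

  r1 -= 0·r0 → [0,5,0,-5]
  r2 -= 0·r0 → [0,20,-3,-20]
  r3 -= 3·r0 → [0,-20,9,15]
  r2 -= 4·r1 → [0,0,-3,0]
  r3 -= -4·r1 → [0,0,9,-5]
  r3 -= -3·r2 → [0,0,0,-5]

L=[[1,0,0,0],[0,1,0,0],[0,4,1,0],[3,-4,-3,1]] U=[[2,-2,-2,1],[0,5,0,-5],[0,0,-3,0],[0,0,0,-5]]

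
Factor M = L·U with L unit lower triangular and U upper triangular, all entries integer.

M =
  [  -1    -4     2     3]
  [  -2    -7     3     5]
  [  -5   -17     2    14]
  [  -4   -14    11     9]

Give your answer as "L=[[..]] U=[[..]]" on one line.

  R1 -= 2·R0 → [0,1,-1,-1]
  R2 -= 5·R0 → [0,3,-8,-1]
  R3 -= 4·R0 → [0,2,3,-3]
  R2 -= 3·R1 → [0,0,-5,2]
  R3 -= 2·R1 → [0,0,5,-1]
  R3 -= -1·R2 → [0,0,0,1]

L=[[1,0,0,0],[2,1,0,0],[5,3,1,0],[4,2,-1,1]] U=[[-1,-4,2,3],[0,1,-1,-1],[0,0,-5,2],[0,0,0,1]]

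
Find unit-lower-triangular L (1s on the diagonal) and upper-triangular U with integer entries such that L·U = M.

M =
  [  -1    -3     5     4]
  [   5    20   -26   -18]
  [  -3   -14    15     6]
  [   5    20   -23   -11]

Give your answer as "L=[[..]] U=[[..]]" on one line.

  R1 -= -5·R0 → [0,5,-1,2]
  R2 -= 3·R0 → [0,-5,0,-6]
  R3 -= -5·R0 → [0,5,2,9]
  R2 -= -1·R1 → [0,0,-1,-4]
  R3 -= 1·R1 → [0,0,3,7]
  R3 -= -3·R2 → [0,0,0,-5]

L=[[1,0,0,0],[-5,1,0,0],[3,-1,1,0],[-5,1,-3,1]] U=[[-1,-3,5,4],[0,5,-1,2],[0,0,-1,-4],[0,0,0,-5]]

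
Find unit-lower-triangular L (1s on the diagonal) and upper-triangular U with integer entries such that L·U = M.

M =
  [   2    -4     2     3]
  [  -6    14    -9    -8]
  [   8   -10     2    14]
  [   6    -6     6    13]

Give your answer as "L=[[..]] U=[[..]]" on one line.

L=[[1,0,0,0],[-3,1,0,0],[4,3,1,0],[3,3,3,1]] U=[[2,-4,2,3],[0,2,-3,1],[0,0,3,-1],[0,0,0,4]]

  R1 -= -3·R0 → [0,2,-3,1]
  R2 -= 4·R0 → [0,6,-6,2]
  R3 -= 3·R0 → [0,6,0,4]
  R2 -= 3·R1 → [0,0,3,-1]
  R3 -= 3·R1 → [0,0,9,1]
  R3 -= 3·R2 → [0,0,0,4]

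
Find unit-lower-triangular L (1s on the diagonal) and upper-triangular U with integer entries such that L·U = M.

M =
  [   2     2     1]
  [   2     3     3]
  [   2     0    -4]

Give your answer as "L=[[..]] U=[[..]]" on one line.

  R1 -= 1·R0 → [0,1,2]
  R2 -= 1·R0 → [0,-2,-5]
  R2 -= -2·R1 → [0,0,-1]

L=[[1,0,0],[1,1,0],[1,-2,1]] U=[[2,2,1],[0,1,2],[0,0,-1]]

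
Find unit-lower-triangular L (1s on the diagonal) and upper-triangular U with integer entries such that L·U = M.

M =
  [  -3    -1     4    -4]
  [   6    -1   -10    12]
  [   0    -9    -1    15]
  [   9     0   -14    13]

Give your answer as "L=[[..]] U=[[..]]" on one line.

L=[[1,0,0,0],[-2,1,0,0],[0,3,1,0],[-3,1,0,1]] U=[[-3,-1,4,-4],[0,-3,-2,4],[0,0,5,3],[0,0,0,-3]]

  R1 -= -2·R0 → [0,-3,-2,4]
  R2 -= 0·R0 → [0,-9,-1,15]
  R3 -= -3·R0 → [0,-3,-2,1]
  R2 -= 3·R1 → [0,0,5,3]
  R3 -= 1·R1 → [0,0,0,-3]
  R3 -= 0·R2 → [0,0,0,-3]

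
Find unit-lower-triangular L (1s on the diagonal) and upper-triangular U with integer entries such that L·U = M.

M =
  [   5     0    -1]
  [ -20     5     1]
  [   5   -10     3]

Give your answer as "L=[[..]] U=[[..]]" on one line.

L=[[1,0,0],[-4,1,0],[1,-2,1]] U=[[5,0,-1],[0,5,-3],[0,0,-2]]

  R1 -= -4·R0 → [0,5,-3]
  R2 -= 1·R0 → [0,-10,4]
  R2 -= -2·R1 → [0,0,-2]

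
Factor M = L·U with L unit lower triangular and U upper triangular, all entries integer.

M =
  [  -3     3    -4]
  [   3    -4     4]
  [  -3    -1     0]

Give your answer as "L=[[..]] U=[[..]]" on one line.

L=[[1,0,0],[-1,1,0],[1,4,1]] U=[[-3,3,-4],[0,-1,0],[0,0,4]]

  r1 -= -1·r0 → [0,-1,0]
  r2 -= 1·r0 → [0,-4,4]
  r2 -= 4·r1 → [0,0,4]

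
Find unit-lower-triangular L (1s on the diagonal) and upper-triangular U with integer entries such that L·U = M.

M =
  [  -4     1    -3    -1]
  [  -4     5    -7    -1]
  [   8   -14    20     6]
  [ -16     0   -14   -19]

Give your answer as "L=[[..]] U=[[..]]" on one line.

  r1 -= 1·r0 → [0,4,-4,0]
  r2 -= -2·r0 → [0,-12,14,4]
  r3 -= 4·r0 → [0,-4,-2,-15]
  r2 -= -3·r1 → [0,0,2,4]
  r3 -= -1·r1 → [0,0,-6,-15]
  r3 -= -3·r2 → [0,0,0,-3]

L=[[1,0,0,0],[1,1,0,0],[-2,-3,1,0],[4,-1,-3,1]] U=[[-4,1,-3,-1],[0,4,-4,0],[0,0,2,4],[0,0,0,-3]]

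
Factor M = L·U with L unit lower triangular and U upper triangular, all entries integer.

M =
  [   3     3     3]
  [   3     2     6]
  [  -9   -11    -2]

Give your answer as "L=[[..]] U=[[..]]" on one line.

  row1 -= 1·row0 → [0,-1,3]
  row2 -= -3·row0 → [0,-2,7]
  row2 -= 2·row1 → [0,0,1]

L=[[1,0,0],[1,1,0],[-3,2,1]] U=[[3,3,3],[0,-1,3],[0,0,1]]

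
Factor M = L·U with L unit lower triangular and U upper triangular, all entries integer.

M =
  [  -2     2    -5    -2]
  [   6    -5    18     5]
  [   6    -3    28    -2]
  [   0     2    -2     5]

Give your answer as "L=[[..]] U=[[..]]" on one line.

  R1 -= -3·R0 → [0,1,3,-1]
  R2 -= -3·R0 → [0,3,13,-8]
  R3 -= 0·R0 → [0,2,-2,5]
  R2 -= 3·R1 → [0,0,4,-5]
  R3 -= 2·R1 → [0,0,-8,7]
  R3 -= -2·R2 → [0,0,0,-3]

L=[[1,0,0,0],[-3,1,0,0],[-3,3,1,0],[0,2,-2,1]] U=[[-2,2,-5,-2],[0,1,3,-1],[0,0,4,-5],[0,0,0,-3]]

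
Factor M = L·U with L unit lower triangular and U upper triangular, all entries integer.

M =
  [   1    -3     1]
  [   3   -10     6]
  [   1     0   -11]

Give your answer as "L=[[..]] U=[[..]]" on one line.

  R1 -= 3·R0 → [0,-1,3]
  R2 -= 1·R0 → [0,3,-12]
  R2 -= -3·R1 → [0,0,-3]

L=[[1,0,0],[3,1,0],[1,-3,1]] U=[[1,-3,1],[0,-1,3],[0,0,-3]]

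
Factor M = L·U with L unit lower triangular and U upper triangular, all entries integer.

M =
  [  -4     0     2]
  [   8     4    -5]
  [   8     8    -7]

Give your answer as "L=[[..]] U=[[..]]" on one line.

L=[[1,0,0],[-2,1,0],[-2,2,1]] U=[[-4,0,2],[0,4,-1],[0,0,-1]]

  r1 -= -2·r0 → [0,4,-1]
  r2 -= -2·r0 → [0,8,-3]
  r2 -= 2·r1 → [0,0,-1]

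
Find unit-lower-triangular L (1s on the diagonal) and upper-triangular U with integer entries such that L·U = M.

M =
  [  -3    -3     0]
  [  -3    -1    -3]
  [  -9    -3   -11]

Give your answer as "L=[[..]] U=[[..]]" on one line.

L=[[1,0,0],[1,1,0],[3,3,1]] U=[[-3,-3,0],[0,2,-3],[0,0,-2]]

  R1 -= 1·R0 → [0,2,-3]
  R2 -= 3·R0 → [0,6,-11]
  R2 -= 3·R1 → [0,0,-2]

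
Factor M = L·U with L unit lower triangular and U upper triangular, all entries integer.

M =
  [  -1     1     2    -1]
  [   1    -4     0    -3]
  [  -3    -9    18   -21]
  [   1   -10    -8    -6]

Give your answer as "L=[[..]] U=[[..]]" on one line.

L=[[1,0,0,0],[-1,1,0,0],[3,4,1,0],[-1,3,-3,1]] U=[[-1,1,2,-1],[0,-3,2,-4],[0,0,4,-2],[0,0,0,-1]]

  R1 -= -1·R0 → [0,-3,2,-4]
  R2 -= 3·R0 → [0,-12,12,-18]
  R3 -= -1·R0 → [0,-9,-6,-7]
  R2 -= 4·R1 → [0,0,4,-2]
  R3 -= 3·R1 → [0,0,-12,5]
  R3 -= -3·R2 → [0,0,0,-1]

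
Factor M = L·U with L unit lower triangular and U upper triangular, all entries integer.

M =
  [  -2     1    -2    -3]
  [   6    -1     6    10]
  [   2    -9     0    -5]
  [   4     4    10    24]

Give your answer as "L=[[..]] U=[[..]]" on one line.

L=[[1,0,0,0],[-3,1,0,0],[-1,-4,1,0],[-2,3,-3,1]] U=[[-2,1,-2,-3],[0,2,0,1],[0,0,-2,-4],[0,0,0,3]]

  r1 -= -3·r0 → [0,2,0,1]
  r2 -= -1·r0 → [0,-8,-2,-8]
  r3 -= -2·r0 → [0,6,6,18]
  r2 -= -4·r1 → [0,0,-2,-4]
  r3 -= 3·r1 → [0,0,6,15]
  r3 -= -3·r2 → [0,0,0,3]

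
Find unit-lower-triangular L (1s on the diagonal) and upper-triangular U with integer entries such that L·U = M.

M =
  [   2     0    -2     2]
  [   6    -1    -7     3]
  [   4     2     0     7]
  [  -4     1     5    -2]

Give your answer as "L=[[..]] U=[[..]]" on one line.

  r1 -= 3·r0 → [0,-1,-1,-3]
  r2 -= 2·r0 → [0,2,4,3]
  r3 -= -2·r0 → [0,1,1,2]
  r2 -= -2·r1 → [0,0,2,-3]
  r3 -= -1·r1 → [0,0,0,-1]
  r3 -= 0·r2 → [0,0,0,-1]

L=[[1,0,0,0],[3,1,0,0],[2,-2,1,0],[-2,-1,0,1]] U=[[2,0,-2,2],[0,-1,-1,-3],[0,0,2,-3],[0,0,0,-1]]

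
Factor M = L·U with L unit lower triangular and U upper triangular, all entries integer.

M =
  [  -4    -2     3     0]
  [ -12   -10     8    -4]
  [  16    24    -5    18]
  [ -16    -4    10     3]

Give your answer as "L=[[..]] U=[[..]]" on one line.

  r1 -= 3·r0 → [0,-4,-1,-4]
  r2 -= -4·r0 → [0,16,7,18]
  r3 -= 4·r0 → [0,4,-2,3]
  r2 -= -4·r1 → [0,0,3,2]
  r3 -= -1·r1 → [0,0,-3,-1]
  r3 -= -1·r2 → [0,0,0,1]

L=[[1,0,0,0],[3,1,0,0],[-4,-4,1,0],[4,-1,-1,1]] U=[[-4,-2,3,0],[0,-4,-1,-4],[0,0,3,2],[0,0,0,1]]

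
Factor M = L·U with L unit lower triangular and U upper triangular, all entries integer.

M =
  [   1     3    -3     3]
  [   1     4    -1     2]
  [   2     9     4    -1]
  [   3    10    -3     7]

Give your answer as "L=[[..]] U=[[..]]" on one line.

L=[[1,0,0,0],[1,1,0,0],[2,3,1,0],[3,1,1,1]] U=[[1,3,-3,3],[0,1,2,-1],[0,0,4,-4],[0,0,0,3]]

  R1 -= 1·R0 → [0,1,2,-1]
  R2 -= 2·R0 → [0,3,10,-7]
  R3 -= 3·R0 → [0,1,6,-2]
  R2 -= 3·R1 → [0,0,4,-4]
  R3 -= 1·R1 → [0,0,4,-1]
  R3 -= 1·R2 → [0,0,0,3]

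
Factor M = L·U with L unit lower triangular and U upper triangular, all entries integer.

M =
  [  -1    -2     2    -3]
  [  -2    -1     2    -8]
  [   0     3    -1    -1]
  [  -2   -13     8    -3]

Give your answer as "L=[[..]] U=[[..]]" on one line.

  row1 -= 2·row0 → [0,3,-2,-2]
  row2 -= 0·row0 → [0,3,-1,-1]
  row3 -= 2·row0 → [0,-9,4,3]
  row2 -= 1·row1 → [0,0,1,1]
  row3 -= -3·row1 → [0,0,-2,-3]
  row3 -= -2·row2 → [0,0,0,-1]

L=[[1,0,0,0],[2,1,0,0],[0,1,1,0],[2,-3,-2,1]] U=[[-1,-2,2,-3],[0,3,-2,-2],[0,0,1,1],[0,0,0,-1]]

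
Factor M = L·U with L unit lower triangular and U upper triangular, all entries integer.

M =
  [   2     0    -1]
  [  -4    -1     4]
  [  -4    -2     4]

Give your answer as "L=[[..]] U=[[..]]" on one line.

L=[[1,0,0],[-2,1,0],[-2,2,1]] U=[[2,0,-1],[0,-1,2],[0,0,-2]]

  row1 -= -2·row0 → [0,-1,2]
  row2 -= -2·row0 → [0,-2,2]
  row2 -= 2·row1 → [0,0,-2]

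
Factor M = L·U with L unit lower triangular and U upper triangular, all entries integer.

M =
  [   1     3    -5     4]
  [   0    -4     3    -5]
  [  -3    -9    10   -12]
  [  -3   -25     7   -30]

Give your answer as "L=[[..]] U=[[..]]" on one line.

L=[[1,0,0,0],[0,1,0,0],[-3,0,1,0],[-3,4,4,1]] U=[[1,3,-5,4],[0,-4,3,-5],[0,0,-5,0],[0,0,0,2]]

  R1 -= 0·R0 → [0,-4,3,-5]
  R2 -= -3·R0 → [0,0,-5,0]
  R3 -= -3·R0 → [0,-16,-8,-18]
  R2 -= 0·R1 → [0,0,-5,0]
  R3 -= 4·R1 → [0,0,-20,2]
  R3 -= 4·R2 → [0,0,0,2]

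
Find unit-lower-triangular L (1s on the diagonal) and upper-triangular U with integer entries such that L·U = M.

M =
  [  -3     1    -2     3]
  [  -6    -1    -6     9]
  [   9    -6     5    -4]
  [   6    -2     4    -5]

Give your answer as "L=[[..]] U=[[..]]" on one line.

  r1 -= 2·r0 → [0,-3,-2,3]
  r2 -= -3·r0 → [0,-3,-1,5]
  r3 -= -2·r0 → [0,0,0,1]
  r2 -= 1·r1 → [0,0,1,2]
  r3 -= 0·r1 → [0,0,0,1]
  r3 -= 0·r2 → [0,0,0,1]

L=[[1,0,0,0],[2,1,0,0],[-3,1,1,0],[-2,0,0,1]] U=[[-3,1,-2,3],[0,-3,-2,3],[0,0,1,2],[0,0,0,1]]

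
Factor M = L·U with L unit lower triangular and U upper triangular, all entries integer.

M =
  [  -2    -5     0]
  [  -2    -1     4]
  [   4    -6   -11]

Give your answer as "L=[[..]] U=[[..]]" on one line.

L=[[1,0,0],[1,1,0],[-2,-4,1]] U=[[-2,-5,0],[0,4,4],[0,0,5]]

  r1 -= 1·r0 → [0,4,4]
  r2 -= -2·r0 → [0,-16,-11]
  r2 -= -4·r1 → [0,0,5]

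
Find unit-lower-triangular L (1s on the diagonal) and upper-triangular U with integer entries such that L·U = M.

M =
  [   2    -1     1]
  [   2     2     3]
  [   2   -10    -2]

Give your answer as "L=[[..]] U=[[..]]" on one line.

L=[[1,0,0],[1,1,0],[1,-3,1]] U=[[2,-1,1],[0,3,2],[0,0,3]]

  R1 -= 1·R0 → [0,3,2]
  R2 -= 1·R0 → [0,-9,-3]
  R2 -= -3·R1 → [0,0,3]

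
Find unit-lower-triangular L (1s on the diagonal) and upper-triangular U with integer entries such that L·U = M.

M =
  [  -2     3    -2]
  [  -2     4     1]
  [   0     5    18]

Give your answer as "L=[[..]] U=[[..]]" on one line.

L=[[1,0,0],[1,1,0],[0,5,1]] U=[[-2,3,-2],[0,1,3],[0,0,3]]

  row1 -= 1·row0 → [0,1,3]
  row2 -= 0·row0 → [0,5,18]
  row2 -= 5·row1 → [0,0,3]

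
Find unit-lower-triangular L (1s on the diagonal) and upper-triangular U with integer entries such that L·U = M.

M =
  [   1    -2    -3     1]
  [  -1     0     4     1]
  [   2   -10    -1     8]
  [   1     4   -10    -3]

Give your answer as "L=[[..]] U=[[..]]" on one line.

  r1 -= -1·r0 → [0,-2,1,2]
  r2 -= 2·r0 → [0,-6,5,6]
  r3 -= 1·r0 → [0,6,-7,-4]
  r2 -= 3·r1 → [0,0,2,0]
  r3 -= -3·r1 → [0,0,-4,2]
  r3 -= -2·r2 → [0,0,0,2]

L=[[1,0,0,0],[-1,1,0,0],[2,3,1,0],[1,-3,-2,1]] U=[[1,-2,-3,1],[0,-2,1,2],[0,0,2,0],[0,0,0,2]]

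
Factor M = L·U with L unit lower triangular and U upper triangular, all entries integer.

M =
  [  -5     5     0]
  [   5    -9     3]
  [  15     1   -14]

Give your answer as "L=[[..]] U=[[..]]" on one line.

L=[[1,0,0],[-1,1,0],[-3,-4,1]] U=[[-5,5,0],[0,-4,3],[0,0,-2]]

  R1 -= -1·R0 → [0,-4,3]
  R2 -= -3·R0 → [0,16,-14]
  R2 -= -4·R1 → [0,0,-2]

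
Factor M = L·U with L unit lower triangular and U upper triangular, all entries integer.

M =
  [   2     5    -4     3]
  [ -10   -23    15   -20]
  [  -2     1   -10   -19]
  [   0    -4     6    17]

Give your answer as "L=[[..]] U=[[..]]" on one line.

L=[[1,0,0,0],[-5,1,0,0],[-1,3,1,0],[0,-2,-4,1]] U=[[2,5,-4,3],[0,2,-5,-5],[0,0,1,-1],[0,0,0,3]]

  r1 -= -5·r0 → [0,2,-5,-5]
  r2 -= -1·r0 → [0,6,-14,-16]
  r3 -= 0·r0 → [0,-4,6,17]
  r2 -= 3·r1 → [0,0,1,-1]
  r3 -= -2·r1 → [0,0,-4,7]
  r3 -= -4·r2 → [0,0,0,3]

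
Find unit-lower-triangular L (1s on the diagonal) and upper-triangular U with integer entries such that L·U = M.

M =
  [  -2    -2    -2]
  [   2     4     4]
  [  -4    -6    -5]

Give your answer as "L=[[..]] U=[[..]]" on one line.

L=[[1,0,0],[-1,1,0],[2,-1,1]] U=[[-2,-2,-2],[0,2,2],[0,0,1]]

  r1 -= -1·r0 → [0,2,2]
  r2 -= 2·r0 → [0,-2,-1]
  r2 -= -1·r1 → [0,0,1]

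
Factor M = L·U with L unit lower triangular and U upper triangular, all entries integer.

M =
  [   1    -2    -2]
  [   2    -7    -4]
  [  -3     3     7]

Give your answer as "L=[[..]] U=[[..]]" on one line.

L=[[1,0,0],[2,1,0],[-3,1,1]] U=[[1,-2,-2],[0,-3,0],[0,0,1]]

  R1 -= 2·R0 → [0,-3,0]
  R2 -= -3·R0 → [0,-3,1]
  R2 -= 1·R1 → [0,0,1]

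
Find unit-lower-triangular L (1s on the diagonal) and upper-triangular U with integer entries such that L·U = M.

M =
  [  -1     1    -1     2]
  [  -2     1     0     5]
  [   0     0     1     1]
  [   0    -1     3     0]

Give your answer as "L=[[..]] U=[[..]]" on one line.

  R1 -= 2·R0 → [0,-1,2,1]
  R2 -= 0·R0 → [0,0,1,1]
  R3 -= 0·R0 → [0,-1,3,0]
  R2 -= 0·R1 → [0,0,1,1]
  R3 -= 1·R1 → [0,0,1,-1]
  R3 -= 1·R2 → [0,0,0,-2]

L=[[1,0,0,0],[2,1,0,0],[0,0,1,0],[0,1,1,1]] U=[[-1,1,-1,2],[0,-1,2,1],[0,0,1,1],[0,0,0,-2]]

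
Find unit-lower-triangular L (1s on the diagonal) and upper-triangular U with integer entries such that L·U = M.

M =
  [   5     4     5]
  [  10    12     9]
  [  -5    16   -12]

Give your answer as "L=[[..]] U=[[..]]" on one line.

L=[[1,0,0],[2,1,0],[-1,5,1]] U=[[5,4,5],[0,4,-1],[0,0,-2]]

  r1 -= 2·r0 → [0,4,-1]
  r2 -= -1·r0 → [0,20,-7]
  r2 -= 5·r1 → [0,0,-2]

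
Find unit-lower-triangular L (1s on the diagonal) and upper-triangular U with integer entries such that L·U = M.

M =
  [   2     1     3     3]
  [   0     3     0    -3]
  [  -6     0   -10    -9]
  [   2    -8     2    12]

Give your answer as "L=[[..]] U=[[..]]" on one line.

  R1 -= 0·R0 → [0,3,0,-3]
  R2 -= -3·R0 → [0,3,-1,0]
  R3 -= 1·R0 → [0,-9,-1,9]
  R2 -= 1·R1 → [0,0,-1,3]
  R3 -= -3·R1 → [0,0,-1,0]
  R3 -= 1·R2 → [0,0,0,-3]

L=[[1,0,0,0],[0,1,0,0],[-3,1,1,0],[1,-3,1,1]] U=[[2,1,3,3],[0,3,0,-3],[0,0,-1,3],[0,0,0,-3]]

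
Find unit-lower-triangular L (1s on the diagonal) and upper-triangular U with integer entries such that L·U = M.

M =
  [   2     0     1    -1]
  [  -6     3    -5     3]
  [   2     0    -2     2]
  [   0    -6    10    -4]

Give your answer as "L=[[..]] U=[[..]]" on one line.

  R1 -= -3·R0 → [0,3,-2,0]
  R2 -= 1·R0 → [0,0,-3,3]
  R3 -= 0·R0 → [0,-6,10,-4]
  R2 -= 0·R1 → [0,0,-3,3]
  R3 -= -2·R1 → [0,0,6,-4]
  R3 -= -2·R2 → [0,0,0,2]

L=[[1,0,0,0],[-3,1,0,0],[1,0,1,0],[0,-2,-2,1]] U=[[2,0,1,-1],[0,3,-2,0],[0,0,-3,3],[0,0,0,2]]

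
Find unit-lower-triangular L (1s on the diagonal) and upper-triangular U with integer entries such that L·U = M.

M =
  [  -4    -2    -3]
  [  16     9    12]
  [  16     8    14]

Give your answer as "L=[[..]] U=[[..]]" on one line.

  row1 -= -4·row0 → [0,1,0]
  row2 -= -4·row0 → [0,0,2]
  row2 -= 0·row1 → [0,0,2]

L=[[1,0,0],[-4,1,0],[-4,0,1]] U=[[-4,-2,-3],[0,1,0],[0,0,2]]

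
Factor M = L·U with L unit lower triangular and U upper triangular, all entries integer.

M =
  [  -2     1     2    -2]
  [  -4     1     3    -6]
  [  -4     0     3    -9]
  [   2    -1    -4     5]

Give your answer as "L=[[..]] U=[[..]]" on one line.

L=[[1,0,0,0],[2,1,0,0],[2,2,1,0],[-1,0,-2,1]] U=[[-2,1,2,-2],[0,-1,-1,-2],[0,0,1,-1],[0,0,0,1]]

  r1 -= 2·r0 → [0,-1,-1,-2]
  r2 -= 2·r0 → [0,-2,-1,-5]
  r3 -= -1·r0 → [0,0,-2,3]
  r2 -= 2·r1 → [0,0,1,-1]
  r3 -= 0·r1 → [0,0,-2,3]
  r3 -= -2·r2 → [0,0,0,1]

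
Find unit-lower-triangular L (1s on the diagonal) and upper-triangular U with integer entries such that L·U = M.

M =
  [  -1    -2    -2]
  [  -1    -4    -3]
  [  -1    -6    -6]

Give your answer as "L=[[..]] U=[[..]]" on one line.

  R1 -= 1·R0 → [0,-2,-1]
  R2 -= 1·R0 → [0,-4,-4]
  R2 -= 2·R1 → [0,0,-2]

L=[[1,0,0],[1,1,0],[1,2,1]] U=[[-1,-2,-2],[0,-2,-1],[0,0,-2]]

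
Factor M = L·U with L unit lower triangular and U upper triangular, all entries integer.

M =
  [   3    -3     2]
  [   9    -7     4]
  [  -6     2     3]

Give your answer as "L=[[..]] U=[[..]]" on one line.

L=[[1,0,0],[3,1,0],[-2,-2,1]] U=[[3,-3,2],[0,2,-2],[0,0,3]]

  r1 -= 3·r0 → [0,2,-2]
  r2 -= -2·r0 → [0,-4,7]
  r2 -= -2·r1 → [0,0,3]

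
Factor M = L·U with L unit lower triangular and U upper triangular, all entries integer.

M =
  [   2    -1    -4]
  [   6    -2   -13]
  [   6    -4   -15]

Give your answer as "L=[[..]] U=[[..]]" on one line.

  row1 -= 3·row0 → [0,1,-1]
  row2 -= 3·row0 → [0,-1,-3]
  row2 -= -1·row1 → [0,0,-4]

L=[[1,0,0],[3,1,0],[3,-1,1]] U=[[2,-1,-4],[0,1,-1],[0,0,-4]]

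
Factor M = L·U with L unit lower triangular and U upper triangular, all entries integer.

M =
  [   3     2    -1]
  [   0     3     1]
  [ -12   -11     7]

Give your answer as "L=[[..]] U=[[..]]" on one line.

  r1 -= 0·r0 → [0,3,1]
  r2 -= -4·r0 → [0,-3,3]
  r2 -= -1·r1 → [0,0,4]

L=[[1,0,0],[0,1,0],[-4,-1,1]] U=[[3,2,-1],[0,3,1],[0,0,4]]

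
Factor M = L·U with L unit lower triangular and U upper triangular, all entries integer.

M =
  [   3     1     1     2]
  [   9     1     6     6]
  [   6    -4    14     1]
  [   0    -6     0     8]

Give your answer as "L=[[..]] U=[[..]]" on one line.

L=[[1,0,0,0],[3,1,0,0],[2,3,1,0],[0,3,-3,1]] U=[[3,1,1,2],[0,-2,3,0],[0,0,3,-3],[0,0,0,-1]]

  R1 -= 3·R0 → [0,-2,3,0]
  R2 -= 2·R0 → [0,-6,12,-3]
  R3 -= 0·R0 → [0,-6,0,8]
  R2 -= 3·R1 → [0,0,3,-3]
  R3 -= 3·R1 → [0,0,-9,8]
  R3 -= -3·R2 → [0,0,0,-1]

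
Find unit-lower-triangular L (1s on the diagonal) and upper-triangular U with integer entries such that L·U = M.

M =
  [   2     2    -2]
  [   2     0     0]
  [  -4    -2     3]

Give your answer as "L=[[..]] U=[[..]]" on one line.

  r1 -= 1·r0 → [0,-2,2]
  r2 -= -2·r0 → [0,2,-1]
  r2 -= -1·r1 → [0,0,1]

L=[[1,0,0],[1,1,0],[-2,-1,1]] U=[[2,2,-2],[0,-2,2],[0,0,1]]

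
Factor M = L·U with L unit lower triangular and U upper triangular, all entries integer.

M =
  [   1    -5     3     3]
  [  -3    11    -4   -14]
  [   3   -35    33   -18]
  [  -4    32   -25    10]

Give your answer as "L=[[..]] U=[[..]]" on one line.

L=[[1,0,0,0],[-3,1,0,0],[3,5,1,0],[-4,-3,-2,1]] U=[[1,-5,3,3],[0,-4,5,-5],[0,0,-1,-2],[0,0,0,3]]

  R1 -= -3·R0 → [0,-4,5,-5]
  R2 -= 3·R0 → [0,-20,24,-27]
  R3 -= -4·R0 → [0,12,-13,22]
  R2 -= 5·R1 → [0,0,-1,-2]
  R3 -= -3·R1 → [0,0,2,7]
  R3 -= -2·R2 → [0,0,0,3]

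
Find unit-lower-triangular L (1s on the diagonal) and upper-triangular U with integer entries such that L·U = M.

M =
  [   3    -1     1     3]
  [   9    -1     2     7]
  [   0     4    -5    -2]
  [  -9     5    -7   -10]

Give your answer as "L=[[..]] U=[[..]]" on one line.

L=[[1,0,0,0],[3,1,0,0],[0,2,1,0],[-3,1,1,1]] U=[[3,-1,1,3],[0,2,-1,-2],[0,0,-3,2],[0,0,0,-1]]

  row1 -= 3·row0 → [0,2,-1,-2]
  row2 -= 0·row0 → [0,4,-5,-2]
  row3 -= -3·row0 → [0,2,-4,-1]
  row2 -= 2·row1 → [0,0,-3,2]
  row3 -= 1·row1 → [0,0,-3,1]
  row3 -= 1·row2 → [0,0,0,-1]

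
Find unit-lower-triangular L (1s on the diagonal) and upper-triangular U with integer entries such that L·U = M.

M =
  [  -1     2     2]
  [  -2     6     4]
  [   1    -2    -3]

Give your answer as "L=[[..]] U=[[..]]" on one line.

  r1 -= 2·r0 → [0,2,0]
  r2 -= -1·r0 → [0,0,-1]
  r2 -= 0·r1 → [0,0,-1]

L=[[1,0,0],[2,1,0],[-1,0,1]] U=[[-1,2,2],[0,2,0],[0,0,-1]]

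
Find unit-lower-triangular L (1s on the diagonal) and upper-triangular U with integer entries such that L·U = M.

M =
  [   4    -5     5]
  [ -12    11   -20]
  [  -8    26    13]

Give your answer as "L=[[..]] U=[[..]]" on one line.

  row1 -= -3·row0 → [0,-4,-5]
  row2 -= -2·row0 → [0,16,23]
  row2 -= -4·row1 → [0,0,3]

L=[[1,0,0],[-3,1,0],[-2,-4,1]] U=[[4,-5,5],[0,-4,-5],[0,0,3]]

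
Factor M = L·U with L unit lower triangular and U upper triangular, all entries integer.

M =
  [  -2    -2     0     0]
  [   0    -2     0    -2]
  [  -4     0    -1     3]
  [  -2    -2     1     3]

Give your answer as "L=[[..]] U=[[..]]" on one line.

L=[[1,0,0,0],[0,1,0,0],[2,-2,1,0],[1,0,-1,1]] U=[[-2,-2,0,0],[0,-2,0,-2],[0,0,-1,-1],[0,0,0,2]]

  row1 -= 0·row0 → [0,-2,0,-2]
  row2 -= 2·row0 → [0,4,-1,3]
  row3 -= 1·row0 → [0,0,1,3]
  row2 -= -2·row1 → [0,0,-1,-1]
  row3 -= 0·row1 → [0,0,1,3]
  row3 -= -1·row2 → [0,0,0,2]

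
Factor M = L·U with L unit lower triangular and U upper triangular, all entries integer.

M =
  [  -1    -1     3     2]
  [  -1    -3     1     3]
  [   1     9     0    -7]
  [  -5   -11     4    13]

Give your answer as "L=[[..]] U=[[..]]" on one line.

  row1 -= 1·row0 → [0,-2,-2,1]
  row2 -= -1·row0 → [0,8,3,-5]
  row3 -= 5·row0 → [0,-6,-11,3]
  row2 -= -4·row1 → [0,0,-5,-1]
  row3 -= 3·row1 → [0,0,-5,0]
  row3 -= 1·row2 → [0,0,0,1]

L=[[1,0,0,0],[1,1,0,0],[-1,-4,1,0],[5,3,1,1]] U=[[-1,-1,3,2],[0,-2,-2,1],[0,0,-5,-1],[0,0,0,1]]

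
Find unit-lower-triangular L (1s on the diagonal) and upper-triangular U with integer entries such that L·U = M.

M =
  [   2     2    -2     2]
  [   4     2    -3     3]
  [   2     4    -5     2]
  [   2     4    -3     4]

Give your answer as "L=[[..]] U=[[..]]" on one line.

L=[[1,0,0,0],[2,1,0,0],[1,-1,1,0],[1,-1,0,1]] U=[[2,2,-2,2],[0,-2,1,-1],[0,0,-2,-1],[0,0,0,1]]

  r1 -= 2·r0 → [0,-2,1,-1]
  r2 -= 1·r0 → [0,2,-3,0]
  r3 -= 1·r0 → [0,2,-1,2]
  r2 -= -1·r1 → [0,0,-2,-1]
  r3 -= -1·r1 → [0,0,0,1]
  r3 -= 0·r2 → [0,0,0,1]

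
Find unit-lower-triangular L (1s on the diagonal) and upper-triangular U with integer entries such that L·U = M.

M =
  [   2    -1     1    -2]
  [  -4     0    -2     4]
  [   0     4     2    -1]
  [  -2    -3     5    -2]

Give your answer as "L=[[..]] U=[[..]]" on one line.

L=[[1,0,0,0],[-2,1,0,0],[0,-2,1,0],[-1,2,3,1]] U=[[2,-1,1,-2],[0,-2,0,0],[0,0,2,-1],[0,0,0,-1]]

  r1 -= -2·r0 → [0,-2,0,0]
  r2 -= 0·r0 → [0,4,2,-1]
  r3 -= -1·r0 → [0,-4,6,-4]
  r2 -= -2·r1 → [0,0,2,-1]
  r3 -= 2·r1 → [0,0,6,-4]
  r3 -= 3·r2 → [0,0,0,-1]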